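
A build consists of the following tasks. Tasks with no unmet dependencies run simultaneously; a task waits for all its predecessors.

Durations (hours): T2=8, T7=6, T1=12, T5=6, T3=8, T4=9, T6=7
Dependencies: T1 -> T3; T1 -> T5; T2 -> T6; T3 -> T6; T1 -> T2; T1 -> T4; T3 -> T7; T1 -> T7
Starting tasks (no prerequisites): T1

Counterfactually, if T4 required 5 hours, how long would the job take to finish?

The binding path is T1→T2→T6 = 12+8+7 = 27; finish at 27 hours.
T4 has 6 hours of float (longest path through it is 21).
That remains the longest chain; total 27 hours.

27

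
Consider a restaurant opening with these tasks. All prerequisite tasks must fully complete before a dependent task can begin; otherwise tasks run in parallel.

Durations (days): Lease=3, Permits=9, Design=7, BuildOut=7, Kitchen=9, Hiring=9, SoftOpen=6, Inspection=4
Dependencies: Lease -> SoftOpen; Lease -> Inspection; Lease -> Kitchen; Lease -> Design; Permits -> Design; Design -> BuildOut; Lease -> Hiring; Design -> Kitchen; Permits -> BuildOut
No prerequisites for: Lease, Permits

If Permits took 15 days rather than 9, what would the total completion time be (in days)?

The binding path is Permits→Design→Kitchen = 9+7+9 = 25; finish at 25 days.
Permits lies on that path, so at 15 days the path becomes 31 days.
No other chain overtakes it, so the finish is 31 days.

31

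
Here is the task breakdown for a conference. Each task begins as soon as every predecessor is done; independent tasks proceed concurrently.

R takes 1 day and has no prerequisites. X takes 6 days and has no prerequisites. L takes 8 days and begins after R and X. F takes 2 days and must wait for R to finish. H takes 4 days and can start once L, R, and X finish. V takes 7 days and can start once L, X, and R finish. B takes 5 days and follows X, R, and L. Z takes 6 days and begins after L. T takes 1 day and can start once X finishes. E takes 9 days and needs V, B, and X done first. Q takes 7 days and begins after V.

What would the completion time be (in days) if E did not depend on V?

Before: longest chain X→L→V→E = 6+8+7+9 = 30, finish 30.
Without V→E, E's earliest start moves from 21 to 19.
The longest chain is now X→L→V→Q = 6+8+7+7 = 28, so the schedule takes 28 days.

28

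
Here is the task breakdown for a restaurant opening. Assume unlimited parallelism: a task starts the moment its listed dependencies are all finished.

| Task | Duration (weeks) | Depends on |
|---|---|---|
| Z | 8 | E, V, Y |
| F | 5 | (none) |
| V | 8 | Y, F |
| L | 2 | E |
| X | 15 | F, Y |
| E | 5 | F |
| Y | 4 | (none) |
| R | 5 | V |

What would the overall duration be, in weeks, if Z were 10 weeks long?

23

Baseline: F→V→Z = 5+8+8 = 21 → 21 weeks.
Z is on the critical path; changing it to 10 makes that path 23 weeks.
That remains the longest chain; total 23 weeks.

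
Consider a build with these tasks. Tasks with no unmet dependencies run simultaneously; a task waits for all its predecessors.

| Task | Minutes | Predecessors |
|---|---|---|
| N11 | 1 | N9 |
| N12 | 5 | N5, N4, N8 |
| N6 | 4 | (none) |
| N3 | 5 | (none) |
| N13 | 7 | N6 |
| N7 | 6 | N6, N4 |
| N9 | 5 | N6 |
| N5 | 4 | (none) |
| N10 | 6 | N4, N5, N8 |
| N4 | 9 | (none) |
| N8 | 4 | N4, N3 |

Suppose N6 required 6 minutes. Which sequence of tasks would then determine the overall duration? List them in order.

N4, N8, N10

Actual critical path: N4→N8→N10 = 9+4+6 = 19 ⇒ 19 minutes.
N6 is off the critical path — its longest chain is 11 minutes, giving 8 of slack.
The critical path is still N4→N8→N10; finish is now 19 minutes.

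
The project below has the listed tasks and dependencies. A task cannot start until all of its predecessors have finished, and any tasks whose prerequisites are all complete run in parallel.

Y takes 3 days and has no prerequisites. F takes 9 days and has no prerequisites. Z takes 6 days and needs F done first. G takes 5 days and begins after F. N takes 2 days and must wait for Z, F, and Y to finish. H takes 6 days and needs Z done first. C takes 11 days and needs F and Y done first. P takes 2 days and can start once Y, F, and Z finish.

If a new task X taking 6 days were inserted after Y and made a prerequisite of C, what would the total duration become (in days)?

21

Originally the project takes 21 days.
With X inserted, C now waits for max(F, Y, X).
New critical path: F→Z→H = 9+6+6 = 21 ⇒ 21 days.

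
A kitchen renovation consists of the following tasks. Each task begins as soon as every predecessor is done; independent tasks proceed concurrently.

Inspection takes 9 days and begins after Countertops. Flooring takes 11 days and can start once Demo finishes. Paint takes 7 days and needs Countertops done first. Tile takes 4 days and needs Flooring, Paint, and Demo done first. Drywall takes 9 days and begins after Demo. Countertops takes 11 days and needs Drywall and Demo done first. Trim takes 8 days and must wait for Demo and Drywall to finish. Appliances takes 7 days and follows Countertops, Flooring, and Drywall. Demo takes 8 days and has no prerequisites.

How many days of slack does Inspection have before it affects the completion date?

2

Demo→Drywall→Countertops→Paint→Tile = 8+9+11+7+4 = 39 sets the makespan at 39 days.
The longest chain containing Inspection totals 37 days.
So Inspection can slip 39 − 37 = 2 days.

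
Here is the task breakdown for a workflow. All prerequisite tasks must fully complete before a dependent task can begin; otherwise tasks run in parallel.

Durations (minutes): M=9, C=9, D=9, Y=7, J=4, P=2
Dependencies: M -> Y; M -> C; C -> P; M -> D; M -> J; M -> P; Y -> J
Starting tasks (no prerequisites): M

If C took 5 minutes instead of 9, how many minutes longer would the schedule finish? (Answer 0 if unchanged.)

Baseline: M→C→P = 9+9+2 = 20 → 20 minutes.
C is on the critical path; changing it to 5 makes that path 16 minutes.
New critical path: M→Y→J = 9+7+4 = 20 ⇒ 20 minutes.
Change in finish: 20 − 20 = +0 minutes.

0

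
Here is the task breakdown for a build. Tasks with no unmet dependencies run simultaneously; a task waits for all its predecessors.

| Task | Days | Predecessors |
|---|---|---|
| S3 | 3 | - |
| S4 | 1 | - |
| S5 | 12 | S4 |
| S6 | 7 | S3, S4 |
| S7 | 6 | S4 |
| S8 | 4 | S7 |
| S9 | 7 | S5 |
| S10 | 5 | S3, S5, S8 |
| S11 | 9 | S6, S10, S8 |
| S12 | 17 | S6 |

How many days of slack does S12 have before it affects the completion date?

S3→S6→S12 = 3+7+17 = 27 sets the makespan at 27 days.
The longest chain containing S12 totals 27 days.
Slack of S12 = 10 − 10 = 0 days.

0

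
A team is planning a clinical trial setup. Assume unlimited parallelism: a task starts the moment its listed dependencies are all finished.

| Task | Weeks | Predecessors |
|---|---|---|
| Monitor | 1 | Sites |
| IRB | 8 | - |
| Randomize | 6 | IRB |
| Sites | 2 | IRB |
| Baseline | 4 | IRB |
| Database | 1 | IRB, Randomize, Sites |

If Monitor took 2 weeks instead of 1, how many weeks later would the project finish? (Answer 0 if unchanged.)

Critical path before the change: IRB→Randomize→Database = 8+6+1 = 15 giving 15 weeks.
Monitor is off the critical path — its longest chain is 11 weeks, giving 4 of slack.
The critical path is still IRB→Randomize→Database; finish is now 15 weeks.
Change in finish: 15 − 15 = +0 weeks.

0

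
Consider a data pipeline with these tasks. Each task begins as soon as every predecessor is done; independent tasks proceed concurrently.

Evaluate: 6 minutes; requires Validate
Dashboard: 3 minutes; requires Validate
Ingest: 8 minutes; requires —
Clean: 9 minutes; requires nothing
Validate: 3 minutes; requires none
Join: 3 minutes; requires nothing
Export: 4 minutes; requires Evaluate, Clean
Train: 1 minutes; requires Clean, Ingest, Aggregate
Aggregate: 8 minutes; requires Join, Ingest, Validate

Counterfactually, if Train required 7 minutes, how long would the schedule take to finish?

23

As given, the longest chain is Ingest→Aggregate→Train = 8+8+1 = 17, so the finish is 17 minutes.
Since Train is critical, the +6 change carries straight to that chain (now 23 minutes).
That remains the longest chain; total 23 minutes.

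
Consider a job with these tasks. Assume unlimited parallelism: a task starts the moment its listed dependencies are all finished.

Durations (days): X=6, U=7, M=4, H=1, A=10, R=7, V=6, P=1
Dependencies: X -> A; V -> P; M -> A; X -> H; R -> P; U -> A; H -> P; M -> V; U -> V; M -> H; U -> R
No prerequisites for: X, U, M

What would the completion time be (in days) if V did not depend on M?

17

With the dependency in place, U→A = 7+10 = 17 sets the finish at 17 days.
Dropping M→V doesn't change V's earliest start (7); another predecessor still binds.
The longest chain is now U→A = 7+10 = 17, so the schedule takes 17 days.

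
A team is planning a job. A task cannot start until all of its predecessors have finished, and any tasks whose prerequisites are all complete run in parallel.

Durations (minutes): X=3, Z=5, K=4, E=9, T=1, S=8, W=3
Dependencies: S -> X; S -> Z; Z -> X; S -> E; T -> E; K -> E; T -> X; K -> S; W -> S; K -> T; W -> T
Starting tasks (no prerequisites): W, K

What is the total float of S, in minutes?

K→S→E = 4+8+9 = 21 sets the makespan at 21 minutes.
Longest path through S: 21 minutes (earliest finish 12, latest finish 12).
Float = 21 − 21 = 0.

0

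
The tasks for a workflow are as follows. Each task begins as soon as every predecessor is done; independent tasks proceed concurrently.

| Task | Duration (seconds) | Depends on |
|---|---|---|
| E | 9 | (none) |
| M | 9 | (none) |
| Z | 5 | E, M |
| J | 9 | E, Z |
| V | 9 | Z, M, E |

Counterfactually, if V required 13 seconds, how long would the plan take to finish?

Baseline: E→Z→V = 9+5+9 = 23 → 23 seconds.
V lies on that path, so at 13 seconds the path becomes 27 seconds.
The critical path is still E→Z→V; finish is now 27 seconds.

27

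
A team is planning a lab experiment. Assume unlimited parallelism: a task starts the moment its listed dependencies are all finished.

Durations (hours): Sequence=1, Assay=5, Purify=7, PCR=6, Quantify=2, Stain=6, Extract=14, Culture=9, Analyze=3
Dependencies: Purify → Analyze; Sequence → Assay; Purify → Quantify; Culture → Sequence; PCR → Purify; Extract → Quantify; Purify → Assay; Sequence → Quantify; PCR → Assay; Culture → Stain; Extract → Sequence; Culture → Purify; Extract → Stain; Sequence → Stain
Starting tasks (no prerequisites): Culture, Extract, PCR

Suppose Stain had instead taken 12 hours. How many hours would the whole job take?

27

The binding path is Extract→Sequence→Stain = 14+1+6 = 21; finish at 21 hours.
Stain lies on that path, so at 12 hours the path becomes 27 hours.
That remains the longest chain; total 27 hours.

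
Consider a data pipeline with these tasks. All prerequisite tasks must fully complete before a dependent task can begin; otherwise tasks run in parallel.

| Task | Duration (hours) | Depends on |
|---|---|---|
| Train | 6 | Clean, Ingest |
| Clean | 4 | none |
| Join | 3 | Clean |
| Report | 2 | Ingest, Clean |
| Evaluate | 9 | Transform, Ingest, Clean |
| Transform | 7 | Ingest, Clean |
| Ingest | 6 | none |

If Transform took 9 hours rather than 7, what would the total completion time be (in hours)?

24

Critical path before the change: Ingest→Transform→Evaluate = 6+7+9 = 22 giving 22 hours.
Since Transform is critical, the +2 change carries straight to that chain (now 24 hours).
The critical path is still Ingest→Transform→Evaluate; finish is now 24 hours.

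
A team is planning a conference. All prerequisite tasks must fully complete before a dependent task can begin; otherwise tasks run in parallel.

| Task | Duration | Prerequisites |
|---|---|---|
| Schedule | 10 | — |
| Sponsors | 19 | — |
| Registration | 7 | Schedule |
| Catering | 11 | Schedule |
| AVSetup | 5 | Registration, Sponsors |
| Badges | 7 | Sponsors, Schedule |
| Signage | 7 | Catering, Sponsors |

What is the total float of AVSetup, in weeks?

4

Critical path: Schedule→Catering→Signage = 10+11+7 = 28, so the finish is 28 weeks.
AVSetup finishes as early as 24 and must finish by 28.
So AVSetup can slip 28 − 24 = 4 weeks.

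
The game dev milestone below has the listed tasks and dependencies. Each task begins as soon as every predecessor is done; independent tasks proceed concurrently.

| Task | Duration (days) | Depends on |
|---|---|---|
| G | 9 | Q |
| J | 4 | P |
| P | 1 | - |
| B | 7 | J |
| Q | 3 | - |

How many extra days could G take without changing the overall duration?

P→J→B = 1+4+7 = 12 sets the makespan at 12 days.
The longest chain containing G totals 12 days.
Float = 12 − 12 = 0.

0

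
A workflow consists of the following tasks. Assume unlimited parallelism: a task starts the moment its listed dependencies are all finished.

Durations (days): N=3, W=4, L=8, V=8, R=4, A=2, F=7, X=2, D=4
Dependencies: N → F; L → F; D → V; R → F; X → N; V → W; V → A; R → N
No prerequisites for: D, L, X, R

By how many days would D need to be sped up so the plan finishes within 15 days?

1

Current finish: 16 days; target: 15.
D is on every critical path, so each day cut from D cuts the finish by one (this holds down to a finish of 15).
Need 16 − 15 = 1 day off D → D becomes 3 days, finish becomes 15.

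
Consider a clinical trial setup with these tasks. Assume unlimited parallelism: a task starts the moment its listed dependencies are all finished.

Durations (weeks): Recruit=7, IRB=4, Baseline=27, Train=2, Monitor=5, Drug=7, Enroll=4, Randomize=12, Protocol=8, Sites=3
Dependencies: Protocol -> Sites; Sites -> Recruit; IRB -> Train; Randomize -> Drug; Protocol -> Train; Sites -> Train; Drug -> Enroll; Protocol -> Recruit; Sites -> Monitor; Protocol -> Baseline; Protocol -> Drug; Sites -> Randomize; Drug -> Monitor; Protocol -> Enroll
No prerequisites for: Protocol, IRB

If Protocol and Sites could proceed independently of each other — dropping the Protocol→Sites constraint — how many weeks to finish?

35

Original critical path: Protocol→Sites→Randomize→Drug→Monitor = 8+3+12+7+5 = 35 ⇒ 35 weeks.
Without Protocol→Sites, Sites's earliest start moves from 8 to 0.
The longest chain is now Protocol→Baseline = 8+27 = 35, so the project takes 35 weeks.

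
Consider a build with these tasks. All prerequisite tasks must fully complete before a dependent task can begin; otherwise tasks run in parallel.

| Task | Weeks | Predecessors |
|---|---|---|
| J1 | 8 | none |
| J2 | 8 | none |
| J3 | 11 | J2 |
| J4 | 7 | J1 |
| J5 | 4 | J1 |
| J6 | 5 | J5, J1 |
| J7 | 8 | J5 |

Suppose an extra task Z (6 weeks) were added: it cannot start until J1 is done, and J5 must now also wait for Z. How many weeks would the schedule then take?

Originally the schedule takes 20 weeks.
With Z inserted, J5 now waits for max(J1, Z).
New critical path: J1→Z→J5→J7 = 8+6+4+8 = 26 ⇒ 26 weeks.

26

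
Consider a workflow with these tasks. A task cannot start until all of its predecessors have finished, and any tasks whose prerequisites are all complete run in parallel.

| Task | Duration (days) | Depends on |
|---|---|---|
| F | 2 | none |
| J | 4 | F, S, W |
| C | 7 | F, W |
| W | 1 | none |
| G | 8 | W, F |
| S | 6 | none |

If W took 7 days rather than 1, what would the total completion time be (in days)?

Critical path before the change: F→G = 2+8 = 10 giving 10 days.
The longest path through W is only 9 days, so W has float 1.
The binding chain switches to W→G = 7+8 = 15; finish 15 days.

15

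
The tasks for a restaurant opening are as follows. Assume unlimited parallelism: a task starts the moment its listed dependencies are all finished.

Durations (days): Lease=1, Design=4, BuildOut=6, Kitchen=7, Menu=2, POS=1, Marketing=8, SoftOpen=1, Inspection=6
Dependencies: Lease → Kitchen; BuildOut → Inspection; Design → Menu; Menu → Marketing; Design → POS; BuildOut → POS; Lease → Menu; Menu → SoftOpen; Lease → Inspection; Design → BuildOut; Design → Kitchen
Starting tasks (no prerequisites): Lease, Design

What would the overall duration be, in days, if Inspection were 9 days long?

19

Actual critical path: Design→BuildOut→Inspection = 4+6+6 = 16 ⇒ 16 days.
Since Inspection is critical, the +3 change carries straight to that chain (now 19 days).
No other chain overtakes it, so the finish is 19 days.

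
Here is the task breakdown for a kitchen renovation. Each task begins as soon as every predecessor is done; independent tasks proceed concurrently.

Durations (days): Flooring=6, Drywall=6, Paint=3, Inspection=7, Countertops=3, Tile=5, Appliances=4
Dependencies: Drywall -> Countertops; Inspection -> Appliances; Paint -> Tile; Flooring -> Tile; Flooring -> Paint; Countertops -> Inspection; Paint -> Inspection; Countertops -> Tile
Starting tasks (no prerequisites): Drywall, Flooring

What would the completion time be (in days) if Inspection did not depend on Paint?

With the dependency in place, Drywall→Countertops→Inspection→Appliances = 6+3+7+4 = 20 sets the finish at 20 days.
Dropping Paint→Inspection doesn't change Inspection's earliest start (9); another predecessor still binds.
The longest chain is now Drywall→Countertops→Inspection→Appliances = 6+3+7+4 = 20, so the schedule takes 20 days.

20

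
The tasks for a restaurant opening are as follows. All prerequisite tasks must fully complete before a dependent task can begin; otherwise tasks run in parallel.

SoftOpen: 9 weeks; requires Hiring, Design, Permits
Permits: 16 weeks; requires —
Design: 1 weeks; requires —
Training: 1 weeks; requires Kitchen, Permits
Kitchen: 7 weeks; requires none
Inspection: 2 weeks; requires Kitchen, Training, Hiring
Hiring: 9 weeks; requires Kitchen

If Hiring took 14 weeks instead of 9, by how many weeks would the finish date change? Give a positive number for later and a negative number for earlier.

The binding path is Kitchen→Hiring→SoftOpen = 7+9+9 = 25; finish at 25 weeks.
Since Hiring is critical, the +5 change carries straight to that chain (now 30 weeks).
The critical path is still Kitchen→Hiring→SoftOpen; finish is now 30 weeks.
Change in finish: 30 − 25 = +5 weeks.

5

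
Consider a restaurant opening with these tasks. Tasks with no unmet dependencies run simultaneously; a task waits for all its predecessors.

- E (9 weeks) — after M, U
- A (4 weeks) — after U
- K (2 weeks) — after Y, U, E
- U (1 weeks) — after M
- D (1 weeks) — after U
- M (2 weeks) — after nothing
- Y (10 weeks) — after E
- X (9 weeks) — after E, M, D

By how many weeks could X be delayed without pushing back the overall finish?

3

M→U→E→Y→K = 2+1+9+10+2 = 24 sets the makespan at 24 weeks.
Longest path through X: 21 weeks (earliest finish 21, latest finish 24).
Float = 24 − 21 = 3.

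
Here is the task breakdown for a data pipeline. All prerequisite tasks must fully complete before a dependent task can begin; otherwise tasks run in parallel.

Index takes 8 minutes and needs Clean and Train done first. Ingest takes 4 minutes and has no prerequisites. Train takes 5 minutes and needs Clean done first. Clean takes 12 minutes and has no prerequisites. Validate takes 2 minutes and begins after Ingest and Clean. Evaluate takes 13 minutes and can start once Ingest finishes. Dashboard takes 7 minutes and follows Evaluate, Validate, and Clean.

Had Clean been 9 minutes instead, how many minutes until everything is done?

24

The binding path is Clean→Train→Index = 12+5+8 = 25; finish at 25 minutes.
Since Clean is critical, the -3 change carries straight to that chain (now 22 minutes).
The binding chain switches to Ingest→Evaluate→Dashboard = 4+13+7 = 24; finish 24 minutes.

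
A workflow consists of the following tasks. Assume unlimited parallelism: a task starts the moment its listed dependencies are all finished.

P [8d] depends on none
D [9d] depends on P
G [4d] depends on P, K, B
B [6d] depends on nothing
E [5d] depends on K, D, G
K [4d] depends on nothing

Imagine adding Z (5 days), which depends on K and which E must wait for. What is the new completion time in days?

22

Originally the project takes 22 days.
With Z inserted, E now waits for max(K, D, G, Z).
New critical path: P→D→E = 8+9+5 = 22 ⇒ 22 days.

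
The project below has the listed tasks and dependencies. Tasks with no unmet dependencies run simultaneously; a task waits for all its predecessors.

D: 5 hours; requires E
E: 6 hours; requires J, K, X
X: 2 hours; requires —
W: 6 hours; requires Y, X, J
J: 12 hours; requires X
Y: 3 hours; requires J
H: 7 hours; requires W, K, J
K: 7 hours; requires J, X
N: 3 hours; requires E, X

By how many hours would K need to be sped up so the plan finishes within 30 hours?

2

Current finish: 32 hours; target: 30.
K is on every critical path, so each hour cut from K cuts the finish by one (this holds down to a finish of 30).
Need 32 − 30 = 2 hours off K → K becomes 5 hours, finish becomes 30.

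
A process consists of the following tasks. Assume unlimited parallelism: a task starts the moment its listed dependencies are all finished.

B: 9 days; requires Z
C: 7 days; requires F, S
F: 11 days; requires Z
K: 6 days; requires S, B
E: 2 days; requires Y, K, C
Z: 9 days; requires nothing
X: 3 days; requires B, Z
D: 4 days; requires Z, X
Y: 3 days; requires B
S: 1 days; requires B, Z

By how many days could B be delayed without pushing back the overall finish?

1

Z→F→C→E = 9+11+7+2 = 29 sets the makespan at 29 days.
Longest path through B: 28 days (earliest finish 18, latest finish 19).
Float = 29 − 28 = 1.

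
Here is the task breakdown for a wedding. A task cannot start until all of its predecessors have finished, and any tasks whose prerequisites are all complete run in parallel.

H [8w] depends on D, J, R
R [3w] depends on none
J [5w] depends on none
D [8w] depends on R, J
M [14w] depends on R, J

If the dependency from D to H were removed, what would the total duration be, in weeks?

19

Original critical path: J→D→H = 5+8+8 = 21 ⇒ 21 weeks.
Without D→H, H's earliest start moves from 13 to 5.
New critical path: J→M = 5+14 = 19 ⇒ 19 weeks.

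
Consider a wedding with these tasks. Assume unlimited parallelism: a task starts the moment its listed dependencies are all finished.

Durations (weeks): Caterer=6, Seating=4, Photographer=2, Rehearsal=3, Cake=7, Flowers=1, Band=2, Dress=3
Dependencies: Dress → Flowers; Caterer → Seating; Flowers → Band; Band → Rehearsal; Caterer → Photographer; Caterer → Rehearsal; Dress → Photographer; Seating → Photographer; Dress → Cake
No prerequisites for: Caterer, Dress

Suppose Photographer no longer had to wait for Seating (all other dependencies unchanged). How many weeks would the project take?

Original critical path: Caterer→Seating→Photographer = 6+4+2 = 12 ⇒ 12 weeks.
Without Seating→Photographer, Photographer's earliest start moves from 10 to 6.
New critical path: Caterer→Seating = 6+4 = 10 ⇒ 10 weeks.

10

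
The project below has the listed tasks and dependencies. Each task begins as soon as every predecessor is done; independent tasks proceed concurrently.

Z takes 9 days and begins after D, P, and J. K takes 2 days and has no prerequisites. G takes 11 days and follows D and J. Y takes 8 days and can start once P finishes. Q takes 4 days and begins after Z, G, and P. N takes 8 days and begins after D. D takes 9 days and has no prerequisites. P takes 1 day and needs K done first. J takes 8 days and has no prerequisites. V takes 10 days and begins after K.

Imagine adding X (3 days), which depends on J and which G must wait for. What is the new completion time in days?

26

Originally the project takes 24 days.
With X inserted, G now waits for max(D, J, X).
New critical path: J→X→G→Q = 8+3+11+4 = 26 ⇒ 26 days.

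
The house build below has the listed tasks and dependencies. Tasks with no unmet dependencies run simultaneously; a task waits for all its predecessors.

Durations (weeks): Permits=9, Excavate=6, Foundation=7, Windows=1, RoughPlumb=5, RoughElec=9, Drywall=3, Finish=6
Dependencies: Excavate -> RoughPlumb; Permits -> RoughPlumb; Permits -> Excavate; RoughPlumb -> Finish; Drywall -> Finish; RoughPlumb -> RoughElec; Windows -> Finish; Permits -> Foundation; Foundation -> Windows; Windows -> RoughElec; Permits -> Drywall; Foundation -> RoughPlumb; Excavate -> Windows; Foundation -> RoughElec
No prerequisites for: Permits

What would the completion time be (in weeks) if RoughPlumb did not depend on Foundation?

29

Original critical path: Permits→Foundation→RoughPlumb→RoughElec = 9+7+5+9 = 30 ⇒ 30 weeks.
Without Foundation→RoughPlumb, RoughPlumb's earliest start moves from 16 to 15.
The longest chain is now Permits→Excavate→RoughPlumb→RoughElec = 9+6+5+9 = 29, so the project takes 29 weeks.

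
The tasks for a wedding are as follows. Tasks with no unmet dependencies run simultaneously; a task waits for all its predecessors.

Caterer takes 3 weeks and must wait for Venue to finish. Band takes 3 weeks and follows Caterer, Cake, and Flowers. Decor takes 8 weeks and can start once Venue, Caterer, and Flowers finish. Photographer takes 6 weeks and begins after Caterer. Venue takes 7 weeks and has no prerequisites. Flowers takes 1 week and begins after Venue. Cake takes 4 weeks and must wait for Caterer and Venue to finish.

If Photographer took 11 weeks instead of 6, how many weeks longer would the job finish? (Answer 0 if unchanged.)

The binding path is Venue→Caterer→Decor = 7+3+8 = 18; finish at 18 weeks.
The longest path through Photographer is only 16 weeks, so Photographer has float 2.
The binding chain switches to Venue→Caterer→Photographer = 7+3+11 = 21; finish 21 weeks.
Change in finish: 21 − 18 = +3 weeks.

3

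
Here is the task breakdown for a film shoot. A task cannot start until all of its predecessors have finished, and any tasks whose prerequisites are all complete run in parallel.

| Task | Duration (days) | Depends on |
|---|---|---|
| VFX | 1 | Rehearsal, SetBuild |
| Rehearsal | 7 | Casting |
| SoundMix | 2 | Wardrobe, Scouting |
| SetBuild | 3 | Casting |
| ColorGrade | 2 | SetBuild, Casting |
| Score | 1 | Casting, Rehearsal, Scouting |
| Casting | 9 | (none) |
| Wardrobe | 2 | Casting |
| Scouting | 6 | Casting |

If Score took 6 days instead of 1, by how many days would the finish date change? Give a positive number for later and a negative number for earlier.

As given, the longest chain is Casting→Rehearsal→Score = 9+7+1 = 17, so the finish is 17 days.
Score is on the critical path; changing it to 6 makes that path 22 days.
No other chain overtakes it, so the finish is 22 days.
Change in finish: 22 − 17 = +5 days.

5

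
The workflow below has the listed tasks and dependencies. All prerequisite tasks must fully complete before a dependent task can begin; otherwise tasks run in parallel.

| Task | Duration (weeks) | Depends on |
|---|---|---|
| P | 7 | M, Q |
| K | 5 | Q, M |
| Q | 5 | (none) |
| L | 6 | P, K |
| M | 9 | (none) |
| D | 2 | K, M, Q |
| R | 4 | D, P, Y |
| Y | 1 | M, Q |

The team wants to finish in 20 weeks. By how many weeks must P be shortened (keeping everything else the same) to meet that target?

2

Current finish: 22 weeks; target: 20.
P is on every critical path, so each week cut from P cuts the finish by one (this holds down to a finish of 20).
Need 22 − 20 = 2 weeks off P → P becomes 5 weeks, finish becomes 20.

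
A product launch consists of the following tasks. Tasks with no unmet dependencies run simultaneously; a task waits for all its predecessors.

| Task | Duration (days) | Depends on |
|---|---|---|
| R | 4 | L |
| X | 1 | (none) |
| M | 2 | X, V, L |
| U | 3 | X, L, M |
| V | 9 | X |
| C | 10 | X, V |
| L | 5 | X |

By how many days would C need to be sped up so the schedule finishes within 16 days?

4

Current finish: 20 days; target: 16.
C is on every critical path, so each day cut from C cuts the finish by one (this holds down to a finish of 15).
Need 20 − 16 = 4 days off C → C becomes 6 days, finish becomes 16.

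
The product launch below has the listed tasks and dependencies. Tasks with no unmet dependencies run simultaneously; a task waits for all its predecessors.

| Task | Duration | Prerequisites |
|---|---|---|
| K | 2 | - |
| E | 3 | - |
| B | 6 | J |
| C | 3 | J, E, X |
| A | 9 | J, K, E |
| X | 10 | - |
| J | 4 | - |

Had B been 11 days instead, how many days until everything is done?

15

Actual critical path: J→A = 4+9 = 13 ⇒ 13 days.
B is off the critical path — its longest chain is 10 days, giving 3 of slack.
The binding chain switches to J→B = 4+11 = 15; finish 15 days.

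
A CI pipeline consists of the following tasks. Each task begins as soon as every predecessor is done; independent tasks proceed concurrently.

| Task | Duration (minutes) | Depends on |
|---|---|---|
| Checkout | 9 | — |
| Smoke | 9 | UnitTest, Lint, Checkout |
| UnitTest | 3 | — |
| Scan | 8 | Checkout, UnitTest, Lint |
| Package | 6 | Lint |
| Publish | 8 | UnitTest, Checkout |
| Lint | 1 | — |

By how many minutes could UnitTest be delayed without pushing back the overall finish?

6

The longest chain is Checkout→Smoke = 9+9 = 18; overall finish 18 minutes.
Longest path through UnitTest: 12 minutes (earliest finish 3, latest finish 9).
Slack of UnitTest = 6 − 0 = 6 minutes.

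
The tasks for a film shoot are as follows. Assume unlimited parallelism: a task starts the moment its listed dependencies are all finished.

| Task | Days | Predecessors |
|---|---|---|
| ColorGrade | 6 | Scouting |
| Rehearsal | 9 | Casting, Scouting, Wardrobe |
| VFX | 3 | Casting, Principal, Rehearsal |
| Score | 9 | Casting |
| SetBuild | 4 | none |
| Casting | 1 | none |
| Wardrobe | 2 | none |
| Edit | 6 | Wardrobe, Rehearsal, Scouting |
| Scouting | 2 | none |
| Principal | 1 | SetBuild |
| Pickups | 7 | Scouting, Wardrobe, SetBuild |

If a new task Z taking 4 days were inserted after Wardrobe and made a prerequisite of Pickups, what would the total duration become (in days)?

Originally the job takes 17 days.
With Z inserted, Pickups now waits for max(Scouting, Wardrobe, SetBuild, Z).
New critical path: Scouting→Rehearsal→Edit = 2+9+6 = 17 ⇒ 17 days.

17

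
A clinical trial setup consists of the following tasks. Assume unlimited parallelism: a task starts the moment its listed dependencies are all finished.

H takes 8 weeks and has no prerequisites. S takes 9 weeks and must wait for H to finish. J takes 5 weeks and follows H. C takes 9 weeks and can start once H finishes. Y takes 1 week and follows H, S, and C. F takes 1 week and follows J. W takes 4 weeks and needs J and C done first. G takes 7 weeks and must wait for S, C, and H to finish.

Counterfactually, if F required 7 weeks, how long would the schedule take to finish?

24

Actual critical path: H→S→G = 8+9+7 = 24 ⇒ 24 weeks.
The longest path through F is only 14 weeks, so F has float 10.
No other chain overtakes it, so the finish is 24 weeks.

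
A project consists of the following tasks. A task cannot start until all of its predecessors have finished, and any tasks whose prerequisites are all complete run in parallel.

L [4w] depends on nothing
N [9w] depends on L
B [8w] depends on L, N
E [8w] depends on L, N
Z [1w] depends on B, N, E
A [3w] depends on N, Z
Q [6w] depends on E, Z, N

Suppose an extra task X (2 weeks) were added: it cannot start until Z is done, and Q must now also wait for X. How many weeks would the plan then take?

30

Originally the plan takes 28 weeks.
With X inserted, Q now waits for max(E, Z, N, X).
New critical path: L→N→B→Z→X→Q = 4+9+8+1+2+6 = 30 ⇒ 30 weeks.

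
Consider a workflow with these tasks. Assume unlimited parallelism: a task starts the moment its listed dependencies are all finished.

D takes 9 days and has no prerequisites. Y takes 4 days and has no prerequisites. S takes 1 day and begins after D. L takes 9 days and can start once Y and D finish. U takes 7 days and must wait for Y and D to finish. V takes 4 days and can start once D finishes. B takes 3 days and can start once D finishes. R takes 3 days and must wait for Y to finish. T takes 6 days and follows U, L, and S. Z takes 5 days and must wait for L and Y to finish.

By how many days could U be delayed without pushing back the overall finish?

The longest chain is D→L→T = 9+9+6 = 24; overall finish 24 days.
The longest chain containing U totals 22 days.
Slack of U = 11 − 9 = 2 days.

2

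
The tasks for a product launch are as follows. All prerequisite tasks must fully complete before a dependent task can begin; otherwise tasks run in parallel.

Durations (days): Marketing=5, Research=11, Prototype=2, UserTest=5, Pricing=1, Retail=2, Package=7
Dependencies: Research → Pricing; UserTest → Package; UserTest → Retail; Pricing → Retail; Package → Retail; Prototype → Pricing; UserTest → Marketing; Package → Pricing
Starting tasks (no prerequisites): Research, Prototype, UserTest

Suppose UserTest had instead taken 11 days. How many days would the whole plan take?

21

Actual critical path: UserTest→Package→Pricing→Retail = 5+7+1+2 = 15 ⇒ 15 days.
Since UserTest is critical, the +6 change carries straight to that chain (now 21 days).
The critical path is still UserTest→Package→Pricing→Retail; finish is now 21 days.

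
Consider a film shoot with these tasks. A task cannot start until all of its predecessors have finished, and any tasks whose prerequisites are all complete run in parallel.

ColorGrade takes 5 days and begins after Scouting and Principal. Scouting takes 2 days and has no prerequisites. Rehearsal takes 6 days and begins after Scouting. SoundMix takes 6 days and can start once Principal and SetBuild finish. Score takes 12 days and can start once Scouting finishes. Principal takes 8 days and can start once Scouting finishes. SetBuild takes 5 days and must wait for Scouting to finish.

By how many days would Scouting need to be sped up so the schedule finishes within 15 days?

Current finish: 16 days; target: 15.
Scouting is on every critical path, so each day cut from Scouting cuts the finish by one (this holds down to a finish of 15).
Need 16 − 15 = 1 day off Scouting → Scouting becomes 1 day, finish becomes 15.

1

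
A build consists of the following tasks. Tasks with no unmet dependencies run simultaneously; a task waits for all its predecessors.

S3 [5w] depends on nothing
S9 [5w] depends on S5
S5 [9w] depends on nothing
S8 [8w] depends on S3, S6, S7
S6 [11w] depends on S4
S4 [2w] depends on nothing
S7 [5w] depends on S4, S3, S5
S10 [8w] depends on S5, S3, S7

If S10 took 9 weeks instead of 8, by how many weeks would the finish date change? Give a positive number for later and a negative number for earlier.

Baseline: S5→S7→S10 = 9+5+8 = 22 → 22 weeks.
S10 is on the critical path; changing it to 9 makes that path 23 weeks.
No other chain overtakes it, so the finish is 23 weeks.
Change in finish: 23 − 22 = +1 weeks.

1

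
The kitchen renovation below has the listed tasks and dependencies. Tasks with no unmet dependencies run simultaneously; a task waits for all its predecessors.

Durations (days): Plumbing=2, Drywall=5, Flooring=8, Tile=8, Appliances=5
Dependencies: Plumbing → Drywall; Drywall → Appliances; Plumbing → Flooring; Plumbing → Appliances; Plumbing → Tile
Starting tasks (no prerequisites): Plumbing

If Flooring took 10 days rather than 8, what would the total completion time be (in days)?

12

As given, the longest chain is Plumbing→Drywall→Appliances = 2+5+5 = 12, so the finish is 12 days.
The longest path through Flooring is only 10 days, so Flooring has float 2.
The critical path is still Plumbing→Drywall→Appliances; finish is now 12 days.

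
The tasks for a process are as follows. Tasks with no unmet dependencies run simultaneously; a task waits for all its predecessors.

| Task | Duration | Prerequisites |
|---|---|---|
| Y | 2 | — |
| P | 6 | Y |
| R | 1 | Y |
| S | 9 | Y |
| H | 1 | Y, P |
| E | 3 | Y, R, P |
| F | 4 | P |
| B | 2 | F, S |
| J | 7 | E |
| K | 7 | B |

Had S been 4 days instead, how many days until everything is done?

The binding path is Y→P→F→B→K = 2+6+4+2+7 = 21; finish at 21 days.
S is off the critical path — its longest chain is 20 days, giving 1 of slack.
No other chain overtakes it, so the finish is 21 days.

21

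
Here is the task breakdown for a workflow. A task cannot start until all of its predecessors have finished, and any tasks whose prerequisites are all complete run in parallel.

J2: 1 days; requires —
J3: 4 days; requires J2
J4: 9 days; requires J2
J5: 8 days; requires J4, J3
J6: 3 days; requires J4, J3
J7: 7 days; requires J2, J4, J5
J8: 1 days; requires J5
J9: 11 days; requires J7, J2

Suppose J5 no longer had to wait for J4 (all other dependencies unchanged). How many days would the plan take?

With the dependency in place, J2→J4→J5→J7→J9 = 1+9+8+7+11 = 36 sets the finish at 36 days.
Without J4→J5, J5's earliest start moves from 10 to 5.
New critical path: J2→J3→J5→J7→J9 = 1+4+8+7+11 = 31 ⇒ 31 days.

31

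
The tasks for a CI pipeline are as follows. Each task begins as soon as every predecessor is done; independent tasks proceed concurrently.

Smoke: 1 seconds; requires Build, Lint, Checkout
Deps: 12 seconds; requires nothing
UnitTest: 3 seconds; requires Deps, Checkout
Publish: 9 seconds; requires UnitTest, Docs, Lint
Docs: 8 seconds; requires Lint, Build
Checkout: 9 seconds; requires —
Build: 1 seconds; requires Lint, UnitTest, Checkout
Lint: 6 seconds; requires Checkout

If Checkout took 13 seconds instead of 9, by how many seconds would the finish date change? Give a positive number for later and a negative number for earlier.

4

The binding path is Checkout→Lint→Build→Docs→Publish = 9+6+1+8+9 = 33; finish at 33 seconds.
Since Checkout is critical, the +4 change carries straight to that chain (now 37 seconds).
That remains the longest chain; total 37 seconds.
Change in finish: 37 − 33 = +4 seconds.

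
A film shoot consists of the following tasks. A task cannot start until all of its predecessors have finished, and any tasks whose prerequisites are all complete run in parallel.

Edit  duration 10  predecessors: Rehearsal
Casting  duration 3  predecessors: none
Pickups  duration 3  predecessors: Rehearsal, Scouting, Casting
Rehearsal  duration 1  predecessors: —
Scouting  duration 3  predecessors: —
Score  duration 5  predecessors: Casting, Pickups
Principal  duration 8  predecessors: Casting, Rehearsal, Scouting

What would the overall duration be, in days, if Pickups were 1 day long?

As given, the longest chain is Scouting→Pickups→Score = 3+3+5 = 11, so the finish is 11 days.
Since Pickups is critical, the -2 change carries straight to that chain (now 9 days).
Now Casting→Principal = 3+8 = 11 is longest, so the finish becomes 11 days.

11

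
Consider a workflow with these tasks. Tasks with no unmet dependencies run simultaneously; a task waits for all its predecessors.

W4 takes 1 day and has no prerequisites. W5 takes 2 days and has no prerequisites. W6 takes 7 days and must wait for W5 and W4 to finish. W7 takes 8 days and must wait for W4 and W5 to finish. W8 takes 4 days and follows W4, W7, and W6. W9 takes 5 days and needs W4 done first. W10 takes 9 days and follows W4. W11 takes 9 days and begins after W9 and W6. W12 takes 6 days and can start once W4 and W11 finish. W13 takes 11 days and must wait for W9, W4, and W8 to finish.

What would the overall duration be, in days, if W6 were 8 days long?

As given, the longest chain is W5→W7→W8→W13 = 2+8+4+11 = 25, so the finish is 25 days.
W6 is off the critical path — its longest chain is 24 days, giving 1 of slack.
New critical path: W5→W6→W8→W13 = 2+8+4+11 = 25 ⇒ 25 days.

25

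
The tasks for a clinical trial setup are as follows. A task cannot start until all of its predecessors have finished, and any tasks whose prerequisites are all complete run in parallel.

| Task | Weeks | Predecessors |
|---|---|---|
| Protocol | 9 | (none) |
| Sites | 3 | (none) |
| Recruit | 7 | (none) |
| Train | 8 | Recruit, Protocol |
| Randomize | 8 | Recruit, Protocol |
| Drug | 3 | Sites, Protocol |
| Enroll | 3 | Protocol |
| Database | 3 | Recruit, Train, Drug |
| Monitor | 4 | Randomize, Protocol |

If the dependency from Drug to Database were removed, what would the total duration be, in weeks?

21

Before: longest chain Protocol→Randomize→Monitor = 9+8+4 = 21, finish 21.
Dropping Drug→Database doesn't change Database's earliest start (17); another predecessor still binds.
New critical path: Protocol→Randomize→Monitor = 9+8+4 = 21 ⇒ 21 weeks.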